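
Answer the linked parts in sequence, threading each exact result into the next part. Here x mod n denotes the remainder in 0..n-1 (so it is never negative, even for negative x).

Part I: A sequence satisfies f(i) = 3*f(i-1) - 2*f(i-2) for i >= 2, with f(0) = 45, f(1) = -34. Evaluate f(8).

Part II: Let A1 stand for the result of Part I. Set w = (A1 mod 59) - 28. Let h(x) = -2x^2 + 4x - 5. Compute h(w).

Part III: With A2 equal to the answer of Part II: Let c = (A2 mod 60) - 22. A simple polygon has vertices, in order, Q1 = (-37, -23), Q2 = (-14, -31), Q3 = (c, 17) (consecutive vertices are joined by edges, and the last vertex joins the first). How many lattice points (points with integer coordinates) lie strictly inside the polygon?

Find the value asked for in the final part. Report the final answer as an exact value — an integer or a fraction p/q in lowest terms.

666

Part I: f(2) = 3*(-34) - 2*(45) = -192; iterating: f(2)=-192, f(3)=-508, f(4)=-1140, f(5)=-2404, f(6)=-4932, f(7)=-9988, f(8)=-20100; answer -20100
Part II: A1 = -20100; w = -9; -2*(-9)^2 + 4*(-9)^1 - 5 = (-162) + (-36) + (-5) = -203; answer -203
Part III: A2 = -203; c = 15; cross terms: (-37*-31 - -14*-23)=825, (-14*17 - 15*-31)=227, (15*-23 - -37*17)=284; twice the area = |1336| = 1336; area = 668; boundary points = 1 + 1 + 4 = 6; strictly interior points = area - boundary/2 + 1 = 666; answer 666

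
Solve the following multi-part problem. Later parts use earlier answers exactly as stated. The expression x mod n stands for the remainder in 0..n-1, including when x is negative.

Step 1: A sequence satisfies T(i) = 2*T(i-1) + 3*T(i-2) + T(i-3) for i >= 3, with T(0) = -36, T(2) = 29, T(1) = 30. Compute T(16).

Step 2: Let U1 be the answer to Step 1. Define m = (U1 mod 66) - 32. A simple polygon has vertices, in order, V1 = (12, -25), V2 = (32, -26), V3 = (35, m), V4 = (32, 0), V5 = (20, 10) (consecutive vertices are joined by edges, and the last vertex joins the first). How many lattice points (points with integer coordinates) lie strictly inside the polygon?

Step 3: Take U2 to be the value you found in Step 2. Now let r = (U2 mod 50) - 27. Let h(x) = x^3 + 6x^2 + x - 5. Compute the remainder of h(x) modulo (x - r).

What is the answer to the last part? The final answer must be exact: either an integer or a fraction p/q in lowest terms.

Step 1: T(3) = 2*(29) + 3*(30) + 1*(-36) = 112; iterating: T(3)=112, T(4)=341, T(5)=1047, T(6)=3229, T(7)=9940, T(8)=30614, T(9)=94277, T(10)=290336, T(11)=894117, T(12)=2753519, T(13)=8479725, T(14)=26114124, T(15)=80420942, T(16)=247663981; answer 247663981
Step 2: U1 = 247663981; m = 5; cross terms: (12*-26 - 32*-25)=488, (32*5 - 35*-26)=1070, (35*0 - 32*5)=-160, (32*10 - 20*0)=320, (20*-25 - 12*10)=-620; twice the area = |1098| = 1098; area = 549; boundary points = 1 + 1 + 1 + 2 + 1 = 6; strictly interior points = area - boundary/2 + 1 = 547; answer 547
Step 3: U2 = 547; r = 20; remainder = value at the root: 1*(20)^3 + 6*(20)^2 + 1*(20)^1 - 5 = (8000) + (2400) + (20) + (-5) = 10415; answer 10415

10415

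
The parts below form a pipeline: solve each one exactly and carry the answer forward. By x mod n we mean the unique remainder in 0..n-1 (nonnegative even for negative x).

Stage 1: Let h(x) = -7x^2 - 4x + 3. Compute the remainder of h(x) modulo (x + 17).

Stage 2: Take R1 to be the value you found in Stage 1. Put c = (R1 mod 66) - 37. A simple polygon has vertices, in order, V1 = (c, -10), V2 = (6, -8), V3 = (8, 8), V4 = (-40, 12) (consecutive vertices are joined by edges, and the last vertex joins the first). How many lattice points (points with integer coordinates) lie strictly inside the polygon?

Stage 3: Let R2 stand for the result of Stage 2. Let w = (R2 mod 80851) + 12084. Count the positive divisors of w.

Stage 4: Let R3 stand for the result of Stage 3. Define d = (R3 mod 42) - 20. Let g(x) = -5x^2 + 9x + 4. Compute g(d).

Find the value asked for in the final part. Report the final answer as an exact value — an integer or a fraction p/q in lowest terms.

-824

Stage 1: remainder = value at the root: -7*(-17)^2 - 4*(-17)^1 + 3 = (-2023) + (68) + (3) = -1952; answer -1952
Stage 2: R1 = -1952; c = -9; cross terms: (-9*-8 - 6*-10)=132, (6*8 - 8*-8)=112, (8*12 - -40*8)=416, (-40*-10 - -9*12)=508; twice the area = |1168| = 1168; area = 584; boundary points = 1 + 2 + 4 + 1 = 8; strictly interior points = area - boundary/2 + 1 = 581; answer 581
Stage 3: R2 = 581; w = 12665; 12665 = 5 * 17 * 149; number of divisors = (1+1) * (1+1) * (1+1) = 8; answer 8
Stage 4: R3 = 8; d = -12; -5*(-12)^2 + 9*(-12)^1 + 4 = (-720) + (-108) + (4) = -824; answer -824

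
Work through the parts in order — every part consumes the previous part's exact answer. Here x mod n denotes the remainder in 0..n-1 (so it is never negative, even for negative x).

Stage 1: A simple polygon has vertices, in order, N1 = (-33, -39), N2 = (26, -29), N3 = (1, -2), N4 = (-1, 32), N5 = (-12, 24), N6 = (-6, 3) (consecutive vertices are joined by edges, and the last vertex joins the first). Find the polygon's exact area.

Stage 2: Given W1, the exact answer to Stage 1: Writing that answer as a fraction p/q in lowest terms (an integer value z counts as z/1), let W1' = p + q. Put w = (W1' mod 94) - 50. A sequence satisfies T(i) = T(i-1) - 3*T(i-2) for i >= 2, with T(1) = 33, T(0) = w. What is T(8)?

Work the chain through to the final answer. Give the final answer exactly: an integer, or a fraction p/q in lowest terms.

-1350

Stage 1: cross terms: (-33*-29 - 26*-39)=1971, (26*-2 - 1*-29)=-23, (1*32 - -1*-2)=30, (-1*24 - -12*32)=360, (-12*3 - -6*24)=108, (-6*-39 - -33*3)=333; twice the area = |2779| = 2779; area = 2779/2; answer 2779/2
Stage 2: W1 = 2779/2; threaded value p + q = 2781; w = 5; T(2) = 1*(33) - 3*(5) = 18; iterating: T(2)=18, T(3)=-81, T(4)=-135, T(5)=108, T(6)=513, T(7)=189, T(8)=-1350; answer -1350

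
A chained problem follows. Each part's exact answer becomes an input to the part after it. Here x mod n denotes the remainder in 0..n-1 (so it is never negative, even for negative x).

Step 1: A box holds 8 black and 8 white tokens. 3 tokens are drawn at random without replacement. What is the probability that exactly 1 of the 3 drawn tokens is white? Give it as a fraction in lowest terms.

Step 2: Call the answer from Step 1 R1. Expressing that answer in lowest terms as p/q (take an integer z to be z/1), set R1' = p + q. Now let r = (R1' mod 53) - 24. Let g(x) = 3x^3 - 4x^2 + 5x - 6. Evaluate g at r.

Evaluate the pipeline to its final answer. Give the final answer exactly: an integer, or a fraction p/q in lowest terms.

-15986

Step 1: total draws C(16,3) = 560; favorable C(8,1)*C(8,2) = 224; P = 2/5; answer 2/5
Step 2: R1 = 2/5; threaded value p + q = 7; r = -17; 3*(-17)^3 - 4*(-17)^2 + 5*(-17)^1 - 6 = (-14739) + (-1156) + (-85) + (-6) = -15986; answer -15986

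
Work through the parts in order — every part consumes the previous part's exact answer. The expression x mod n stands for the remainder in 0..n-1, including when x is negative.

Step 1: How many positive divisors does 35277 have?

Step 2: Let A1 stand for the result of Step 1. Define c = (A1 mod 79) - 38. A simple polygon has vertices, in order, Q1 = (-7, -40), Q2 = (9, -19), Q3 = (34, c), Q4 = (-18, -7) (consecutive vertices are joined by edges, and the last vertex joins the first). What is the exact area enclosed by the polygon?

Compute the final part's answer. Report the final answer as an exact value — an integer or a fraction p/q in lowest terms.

Step 1: 35277 = 3 * 11 * 1069; number of divisors = (1+1) * (1+1) * (1+1) = 8; answer 8
Step 2: A1 = 8; c = -30; cross terms: (-7*-19 - 9*-40)=493, (9*-30 - 34*-19)=376, (34*-7 - -18*-30)=-778, (-18*-40 - -7*-7)=671; twice the area = |762| = 762; area = 381; answer 381

381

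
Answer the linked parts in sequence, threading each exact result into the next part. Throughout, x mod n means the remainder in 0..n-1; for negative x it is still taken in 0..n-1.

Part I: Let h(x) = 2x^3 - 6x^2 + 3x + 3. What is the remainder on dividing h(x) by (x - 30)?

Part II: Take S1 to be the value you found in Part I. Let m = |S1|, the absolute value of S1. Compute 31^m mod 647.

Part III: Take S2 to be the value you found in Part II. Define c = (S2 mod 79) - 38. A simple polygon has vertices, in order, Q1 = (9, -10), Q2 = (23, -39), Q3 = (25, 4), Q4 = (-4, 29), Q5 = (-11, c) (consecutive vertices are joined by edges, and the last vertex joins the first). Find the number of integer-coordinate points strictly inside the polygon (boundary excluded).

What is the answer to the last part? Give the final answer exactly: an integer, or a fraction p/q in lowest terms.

852

Part I: remainder = value at the root: 2*(30)^3 - 6*(30)^2 + 3*(30)^1 + 3 = (54000) + (-5400) + (90) + (3) = 48693; answer 48693
Part II: S1 = 48693; m = 48693; squarings mod 647: 31^1=31, 31^2=314, 31^4=252, 31^8=98, 31^16=546, 31^32=496, 31^64=156, 31^128=397, 31^256=388, 31^512=440, 31^1024=147, 31^2048=258, 31^4096=570, 31^8192=106, 31^16384=237, 31^32768=527; 31^48693 = 31^1 * 31^4 * 31^16 * 31^32 * 31^512 * 31^1024 * 31^2048 * 31^4096 * 31^8192 * 31^32768 = 542 (mod 647); answer 542
Part III: S2 = 542; c = 30; cross terms: (9*-39 - 23*-10)=-121, (23*4 - 25*-39)=1067, (25*29 - -4*4)=741, (-4*30 - -11*29)=199, (-11*-10 - 9*30)=-160; twice the area = |1726| = 1726; area = 863; boundary points = 1 + 1 + 1 + 1 + 20 = 24; strictly interior points = area - boundary/2 + 1 = 852; answer 852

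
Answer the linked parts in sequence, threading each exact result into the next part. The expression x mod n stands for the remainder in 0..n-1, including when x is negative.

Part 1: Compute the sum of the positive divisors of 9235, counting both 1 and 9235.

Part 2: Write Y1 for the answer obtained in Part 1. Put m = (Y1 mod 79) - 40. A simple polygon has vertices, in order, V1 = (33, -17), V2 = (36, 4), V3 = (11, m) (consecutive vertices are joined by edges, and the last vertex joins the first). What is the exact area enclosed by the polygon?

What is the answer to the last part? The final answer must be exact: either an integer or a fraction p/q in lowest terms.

Part 1: 9235 = 5 * 1847; sigma = (1 + 5) * (1 + 1847) = 6 * 1848 = 11088; answer 11088
Part 2: Y1 = 11088; m = -12; cross terms: (33*4 - 36*-17)=744, (36*-12 - 11*4)=-476, (11*-17 - 33*-12)=209; twice the area = |477| = 477; area = 477/2; answer 477/2

477/2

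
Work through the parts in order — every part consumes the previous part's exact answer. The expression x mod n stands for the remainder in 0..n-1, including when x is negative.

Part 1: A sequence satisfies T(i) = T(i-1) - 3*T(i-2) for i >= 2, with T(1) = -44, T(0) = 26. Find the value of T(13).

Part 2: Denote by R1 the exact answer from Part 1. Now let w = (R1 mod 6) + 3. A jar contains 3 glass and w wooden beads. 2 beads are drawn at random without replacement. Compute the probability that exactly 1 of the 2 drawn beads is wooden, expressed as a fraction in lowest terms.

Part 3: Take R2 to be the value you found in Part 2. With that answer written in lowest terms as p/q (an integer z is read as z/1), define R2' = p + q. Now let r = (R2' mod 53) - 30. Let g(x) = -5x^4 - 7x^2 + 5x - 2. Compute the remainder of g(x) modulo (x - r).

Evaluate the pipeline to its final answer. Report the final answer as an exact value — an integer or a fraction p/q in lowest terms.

Part 1: T(2) = 1*(-44) - 3*(26) = -122; iterating: T(2)=-122, T(3)=10, T(4)=376, T(5)=346, T(6)=-782, T(7)=-1820, T(8)=526, T(9)=5986, T(10)=4408, T(11)=-13550, T(12)=-26774, T(13)=13876; answer 13876
Part 2: R1 = 13876; w = 7; total draws C(10,2) = 45; favorable C(7,1)*C(3,1) = 21; P = 7/15; answer 7/15
Part 3: R2 = 7/15; threaded value p + q = 22; r = -8; remainder = value at the root: -5*(-8)^4 - 7*(-8)^2 + 5*(-8)^1 - 2 = (-20480) + (-448) + (-40) + (-2) = -20970; answer -20970

-20970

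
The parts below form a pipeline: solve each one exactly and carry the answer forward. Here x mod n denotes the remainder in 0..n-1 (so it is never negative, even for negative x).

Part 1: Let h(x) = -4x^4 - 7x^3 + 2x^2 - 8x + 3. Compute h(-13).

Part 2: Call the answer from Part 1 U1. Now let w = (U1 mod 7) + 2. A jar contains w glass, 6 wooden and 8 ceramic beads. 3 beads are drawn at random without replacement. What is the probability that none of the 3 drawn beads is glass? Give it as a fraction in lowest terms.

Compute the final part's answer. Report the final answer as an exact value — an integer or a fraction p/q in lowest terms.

Part 1: -4*(-13)^4 - 7*(-13)^3 + 2*(-13)^2 - 8*(-13)^1 + 3 = (-114244) + (15379) + (338) + (104) + (3) = -98420; answer -98420
Part 2: U1 = -98420; w = 2; total draws C(16,3) = 560; favorable C(14,3) = 364; P = 13/20; answer 13/20

13/20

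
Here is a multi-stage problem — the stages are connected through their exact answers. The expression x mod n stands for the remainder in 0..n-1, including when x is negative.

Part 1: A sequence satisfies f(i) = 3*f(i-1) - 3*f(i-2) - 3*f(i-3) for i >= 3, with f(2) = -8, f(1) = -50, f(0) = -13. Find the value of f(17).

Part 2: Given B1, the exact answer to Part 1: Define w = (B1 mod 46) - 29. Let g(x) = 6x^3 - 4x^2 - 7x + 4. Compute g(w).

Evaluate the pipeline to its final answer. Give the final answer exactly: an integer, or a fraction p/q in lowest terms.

-96071

Part 1: f(3) = 3*(-8) - 3*(-50) - 3*(-13) = 165; iterating: f(3)=165, f(4)=669, f(5)=1536, f(6)=2106, f(7)=-297, f(8)=-11817, f(9)=-40878, f(10)=-86292, f(11)=-100791, f(12)=79137, f(13)=798660, f(14)=2460942, f(15)=4749435, f(16)=4469499, f(17)=-8222634; answer -8222634
Part 2: B1 = -8222634; w = -25; 6*(-25)^3 - 4*(-25)^2 - 7*(-25)^1 + 4 = (-93750) + (-2500) + (175) + (4) = -96071; answer -96071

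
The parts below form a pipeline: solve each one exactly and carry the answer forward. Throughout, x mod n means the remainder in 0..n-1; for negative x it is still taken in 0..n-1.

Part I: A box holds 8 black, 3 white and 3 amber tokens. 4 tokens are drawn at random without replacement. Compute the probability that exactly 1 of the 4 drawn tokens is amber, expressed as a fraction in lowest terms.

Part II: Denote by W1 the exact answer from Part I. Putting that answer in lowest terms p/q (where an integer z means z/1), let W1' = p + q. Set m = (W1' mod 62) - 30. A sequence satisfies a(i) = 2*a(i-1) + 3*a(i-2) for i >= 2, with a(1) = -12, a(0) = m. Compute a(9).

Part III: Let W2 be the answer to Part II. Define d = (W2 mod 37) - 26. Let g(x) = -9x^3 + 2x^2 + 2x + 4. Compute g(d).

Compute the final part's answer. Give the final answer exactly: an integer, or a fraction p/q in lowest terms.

Part I: total draws C(14,4) = 1001; favorable C(3,1)*C(11,3) = 495; P = 45/91; answer 45/91
Part II: W1 = 45/91; threaded value p + q = 136; m = -18; a(2) = 2*(-12) + 3*(-18) = -78; iterating: a(2)=-78, a(3)=-192, a(4)=-618, a(5)=-1812, a(6)=-5478, a(7)=-16392, a(8)=-49218, a(9)=-147612; answer -147612
Part III: W2 = -147612; d = -8; -9*(-8)^3 + 2*(-8)^2 + 2*(-8)^1 + 4 = (4608) + (128) + (-16) + (4) = 4724; answer 4724

4724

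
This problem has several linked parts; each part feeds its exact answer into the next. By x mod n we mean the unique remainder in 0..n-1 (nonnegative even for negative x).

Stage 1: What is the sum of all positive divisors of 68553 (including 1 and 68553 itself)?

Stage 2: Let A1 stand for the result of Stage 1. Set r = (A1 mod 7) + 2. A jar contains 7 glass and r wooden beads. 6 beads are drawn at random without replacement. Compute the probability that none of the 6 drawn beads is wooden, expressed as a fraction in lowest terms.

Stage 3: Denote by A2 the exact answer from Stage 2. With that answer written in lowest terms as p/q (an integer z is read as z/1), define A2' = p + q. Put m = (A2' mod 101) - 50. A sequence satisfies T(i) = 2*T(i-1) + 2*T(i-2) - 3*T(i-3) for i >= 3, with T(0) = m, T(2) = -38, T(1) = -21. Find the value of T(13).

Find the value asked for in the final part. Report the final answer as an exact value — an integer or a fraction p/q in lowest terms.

-725157

Stage 1: 68553 = 3^3 * 2539; sigma = (1 + 3 + 9 + 27) * (1 + 2539) = 40 * 2540 = 101600; answer 101600
Stage 2: A1 = 101600; r = 4; total draws C(11,6) = 462; favorable C(7,6) = 7; P = 1/66; answer 1/66
Stage 3: A2 = 1/66; threaded value p + q = 67; m = 17; T(3) = 2*(-38) + 2*(-21) - 3*(17) = -169; iterating: T(3)=-169, T(4)=-351, T(5)=-926, T(6)=-2047, T(7)=-4893, T(8)=-11102, T(9)=-25849, T(10)=-59223, T(11)=-136838, T(12)=-314575, T(13)=-725157; answer -725157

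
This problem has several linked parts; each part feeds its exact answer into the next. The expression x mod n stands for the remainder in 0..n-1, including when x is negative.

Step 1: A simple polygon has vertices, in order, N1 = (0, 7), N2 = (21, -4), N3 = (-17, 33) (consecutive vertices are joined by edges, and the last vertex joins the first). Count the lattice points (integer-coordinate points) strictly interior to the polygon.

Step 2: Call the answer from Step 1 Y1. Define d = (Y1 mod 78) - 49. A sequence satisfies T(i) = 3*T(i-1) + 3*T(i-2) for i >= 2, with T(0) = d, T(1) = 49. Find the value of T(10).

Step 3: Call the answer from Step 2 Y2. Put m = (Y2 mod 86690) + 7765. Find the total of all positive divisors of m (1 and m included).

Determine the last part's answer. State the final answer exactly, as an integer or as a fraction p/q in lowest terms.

157584

Step 1: cross terms: (0*-4 - 21*7)=-147, (21*33 - -17*-4)=625, (-17*7 - 0*33)=-119; twice the area = |359| = 359; area = 359/2; boundary points = 1 + 1 + 1 = 3; strictly interior points = area - boundary/2 + 1 = 179; answer 179
Step 2: Y1 = 179; d = -26; T(2) = 3*(49) + 3*(-26) = 69; iterating: T(2)=69, T(3)=354, T(4)=1269, T(5)=4869, T(6)=18414, T(7)=69849, T(8)=264789, T(9)=1003914, T(10)=3806109; answer 3806109
Step 3: Y2 = 3806109; m = 86204; 86204 = 2^2 * 23 * 937; sigma = (1 + 2 + 4) * (1 + 23) * (1 + 937) = 7 * 24 * 938 = 157584; answer 157584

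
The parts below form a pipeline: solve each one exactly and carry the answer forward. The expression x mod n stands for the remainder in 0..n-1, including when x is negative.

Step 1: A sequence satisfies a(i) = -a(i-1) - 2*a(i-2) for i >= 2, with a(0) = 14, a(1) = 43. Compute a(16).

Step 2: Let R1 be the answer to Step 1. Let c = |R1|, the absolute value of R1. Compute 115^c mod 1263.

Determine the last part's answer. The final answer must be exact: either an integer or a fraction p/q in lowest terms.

Step 1: a(2) = -1*(43) - 2*(14) = -71; iterating: a(2)=-71, a(3)=-15, a(4)=157, a(5)=-127, a(6)=-187, a(7)=441, a(8)=-67, a(9)=-815, a(10)=949, a(11)=681, a(12)=-2579, a(13)=1217, a(14)=3941, a(15)=-6375, a(16)=-1507; answer -1507
Step 2: R1 = -1507; c = 1507; squarings mod 1263: 115^1=115, 115^2=595, 115^4=385, 115^8=454, 115^16=247, 115^32=385, 115^64=454, 115^128=247, 115^256=385, 115^512=454, 115^1024=247; 115^1507 = 115^1 * 115^2 * 115^32 * 115^64 * 115^128 * 115^256 * 115^1024 = 415 (mod 1263); answer 415

415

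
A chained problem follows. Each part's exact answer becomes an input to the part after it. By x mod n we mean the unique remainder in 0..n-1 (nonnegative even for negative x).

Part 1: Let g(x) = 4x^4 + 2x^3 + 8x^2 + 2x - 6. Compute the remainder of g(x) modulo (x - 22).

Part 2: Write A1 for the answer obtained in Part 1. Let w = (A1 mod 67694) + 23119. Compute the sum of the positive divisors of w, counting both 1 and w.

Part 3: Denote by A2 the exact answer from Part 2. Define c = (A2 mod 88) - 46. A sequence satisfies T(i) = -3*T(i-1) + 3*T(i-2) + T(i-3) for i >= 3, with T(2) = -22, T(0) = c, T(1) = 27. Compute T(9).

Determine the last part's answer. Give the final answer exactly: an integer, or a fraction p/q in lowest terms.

385419

Part 1: remainder = value at the root: 4*(22)^4 + 2*(22)^3 + 8*(22)^2 + 2*(22)^1 - 6 = (937024) + (21296) + (3872) + (44) + (-6) = 962230; answer 962230
Part 2: A1 = 962230; w = 37633; 37633 is prime, so its only divisors are 1 and 37633; sigma = 1 + 37633 = 37634; answer 37634
Part 3: A2 = 37634; c = 12; T(3) = -3*(-22) + 3*(27) + 1*(12) = 159; iterating: T(3)=159, T(4)=-516, T(5)=2003, T(6)=-7398, T(7)=27687, T(8)=-103252, T(9)=385419; answer 385419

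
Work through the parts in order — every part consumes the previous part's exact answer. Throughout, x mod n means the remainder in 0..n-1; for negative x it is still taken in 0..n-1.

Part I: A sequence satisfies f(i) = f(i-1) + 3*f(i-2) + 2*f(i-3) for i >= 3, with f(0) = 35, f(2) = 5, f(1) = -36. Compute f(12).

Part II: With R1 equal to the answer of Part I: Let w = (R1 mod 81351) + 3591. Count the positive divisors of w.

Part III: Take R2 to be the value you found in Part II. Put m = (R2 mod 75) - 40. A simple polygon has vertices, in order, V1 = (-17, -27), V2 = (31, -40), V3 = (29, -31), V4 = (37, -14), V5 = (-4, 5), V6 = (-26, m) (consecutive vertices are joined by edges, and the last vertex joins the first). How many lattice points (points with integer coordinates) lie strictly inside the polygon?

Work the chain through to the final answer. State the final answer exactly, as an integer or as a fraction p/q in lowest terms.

Part I: f(3) = 1*(5) + 3*(-36) + 2*(35) = -33; iterating: f(3)=-33, f(4)=-90, f(5)=-179, f(6)=-515, f(7)=-1232, f(8)=-3135, f(9)=-7861, f(10)=-19730, f(11)=-49583, f(12)=-124495; answer -124495
Part II: R1 = -124495; w = 41798; 41798 = 2 * 20899; number of divisors = (1+1) * (1+1) = 4; answer 4
Part III: R2 = 4; m = -36; cross terms: (-17*-40 - 31*-27)=1517, (31*-31 - 29*-40)=199, (29*-14 - 37*-31)=741, (37*5 - -4*-14)=129, (-4*-36 - -26*5)=274, (-26*-27 - -17*-36)=90; twice the area = |2950| = 2950; area = 1475; boundary points = 1 + 1 + 1 + 1 + 1 + 9 = 14; strictly interior points = area - boundary/2 + 1 = 1469; answer 1469

1469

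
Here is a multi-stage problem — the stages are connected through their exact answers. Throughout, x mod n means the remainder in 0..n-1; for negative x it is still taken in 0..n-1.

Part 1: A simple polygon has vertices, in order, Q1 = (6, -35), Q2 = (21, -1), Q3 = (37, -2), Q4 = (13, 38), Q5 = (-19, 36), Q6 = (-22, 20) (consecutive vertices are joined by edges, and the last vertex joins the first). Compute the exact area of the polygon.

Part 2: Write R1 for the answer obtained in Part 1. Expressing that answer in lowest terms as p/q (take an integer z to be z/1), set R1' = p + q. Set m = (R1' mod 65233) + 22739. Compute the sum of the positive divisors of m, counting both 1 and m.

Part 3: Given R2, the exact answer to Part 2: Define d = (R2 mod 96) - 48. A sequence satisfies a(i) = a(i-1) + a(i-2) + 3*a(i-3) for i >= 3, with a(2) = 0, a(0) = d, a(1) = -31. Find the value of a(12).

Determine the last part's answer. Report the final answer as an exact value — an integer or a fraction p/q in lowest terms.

-1084

Part 1: cross terms: (6*-1 - 21*-35)=729, (21*-2 - 37*-1)=-5, (37*38 - 13*-2)=1432, (13*36 - -19*38)=1190, (-19*20 - -22*36)=412, (-22*-35 - 6*20)=650; twice the area = |4408| = 4408; area = 2204; answer 2204
Part 2: R1 = 2204; threaded value p + q = 2205; m = 24944; 24944 = 2^4 * 1559; sigma = (1 + 2 + 4 + 8 + 16) * (1 + 1559) = 31 * 1560 = 48360; answer 48360
Part 3: R2 = 48360; d = 24; a(3) = 1*(0) + 1*(-31) + 3*(24) = 41; iterating: a(3)=41, a(4)=-52, a(5)=-11, a(6)=60, a(7)=-107, a(8)=-80, a(9)=-7, a(10)=-408, a(11)=-655, a(12)=-1084; answer -1084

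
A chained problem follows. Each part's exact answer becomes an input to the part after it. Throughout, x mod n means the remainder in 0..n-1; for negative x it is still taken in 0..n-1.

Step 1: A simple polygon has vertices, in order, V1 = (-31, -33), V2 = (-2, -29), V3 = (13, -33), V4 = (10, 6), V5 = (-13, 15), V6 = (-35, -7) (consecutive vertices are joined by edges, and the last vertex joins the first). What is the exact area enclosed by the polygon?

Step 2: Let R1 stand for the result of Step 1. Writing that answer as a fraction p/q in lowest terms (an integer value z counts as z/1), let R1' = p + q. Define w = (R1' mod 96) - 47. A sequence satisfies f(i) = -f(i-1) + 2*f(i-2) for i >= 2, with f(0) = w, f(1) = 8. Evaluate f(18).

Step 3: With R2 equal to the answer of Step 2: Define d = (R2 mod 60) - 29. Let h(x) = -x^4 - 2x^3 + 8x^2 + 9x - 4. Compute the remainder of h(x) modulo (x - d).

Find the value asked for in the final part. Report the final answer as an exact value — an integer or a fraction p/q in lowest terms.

Step 1: cross terms: (-31*-29 - -2*-33)=833, (-2*-33 - 13*-29)=443, (13*6 - 10*-33)=408, (10*15 - -13*6)=228, (-13*-7 - -35*15)=616, (-35*-33 - -31*-7)=938; twice the area = |3466| = 3466; area = 1733; answer 1733
Step 2: R1 = 1733; threaded value p + q = 1734; w = -41; f(2) = -1*(8) + 2*(-41) = -90; iterating: f(2)=-90, f(3)=106, f(4)=-286, f(5)=498, f(6)=-1070, f(7)=2066, f(8)=-4206, f(9)=8338, f(10)=-16750, f(11)=33426, f(12)=-66926, f(13)=133778, f(14)=-267630, f(15)=535186, f(16)=-1070446, f(17)=2140818, f(18)=-4281710; answer -4281710
Step 3: R2 = -4281710; d = -19; remainder = value at the root: -1*(-19)^4 - 2*(-19)^3 + 8*(-19)^2 + 9*(-19)^1 - 4 = (-130321) + (13718) + (2888) + (-171) + (-4) = -113890; answer -113890

-113890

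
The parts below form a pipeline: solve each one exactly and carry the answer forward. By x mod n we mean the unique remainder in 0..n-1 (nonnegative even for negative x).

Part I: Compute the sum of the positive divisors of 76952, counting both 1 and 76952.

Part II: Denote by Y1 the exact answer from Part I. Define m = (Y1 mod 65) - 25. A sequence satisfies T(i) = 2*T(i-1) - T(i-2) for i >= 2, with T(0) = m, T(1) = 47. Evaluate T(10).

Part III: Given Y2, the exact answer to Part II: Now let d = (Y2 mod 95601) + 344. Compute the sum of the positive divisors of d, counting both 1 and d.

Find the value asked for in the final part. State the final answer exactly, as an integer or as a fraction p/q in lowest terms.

Part I: 76952 = 2^3 * 9619; sigma = (1 + 2 + 4 + 8) * (1 + 9619) = 15 * 9620 = 144300; answer 144300
Part II: Y1 = 144300; m = -25; T(2) = 2*(47) - 1*(-25) = 119; iterating: T(2)=119, T(3)=191, T(4)=263, T(5)=335, T(6)=407, T(7)=479, T(8)=551, T(9)=623, T(10)=695; answer 695
Part III: Y2 = 695; d = 1039; 1039 is prime, so its only divisors are 1 and 1039; sigma = 1 + 1039 = 1040; answer 1040

1040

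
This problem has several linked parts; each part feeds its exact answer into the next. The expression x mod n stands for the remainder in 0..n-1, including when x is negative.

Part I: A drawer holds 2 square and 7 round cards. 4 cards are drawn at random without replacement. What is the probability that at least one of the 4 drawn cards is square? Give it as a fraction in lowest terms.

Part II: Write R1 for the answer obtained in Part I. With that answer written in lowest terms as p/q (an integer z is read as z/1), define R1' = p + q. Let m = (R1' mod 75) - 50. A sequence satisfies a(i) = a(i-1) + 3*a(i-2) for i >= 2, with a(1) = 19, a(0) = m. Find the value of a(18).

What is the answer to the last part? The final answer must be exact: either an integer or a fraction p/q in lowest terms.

-5291747

Part I: total draws C(9,4) = 126; complement C(7,4) = 35; favorable 126 - 35 = 91; P = 13/18; answer 13/18
Part II: R1 = 13/18; threaded value p + q = 31; m = -19; a(2) = 1*(19) + 3*(-19) = -38; iterating: a(2)=-38, a(3)=19, a(4)=-95, a(5)=-38, a(6)=-323, a(7)=-437, a(8)=-1406, a(9)=-2717, a(10)=-6935, a(11)=-15086, a(12)=-35891, a(13)=-81149, a(14)=-188822, a(15)=-432269, a(16)=-998735, a(17)=-2295542, a(18)=-5291747; answer -5291747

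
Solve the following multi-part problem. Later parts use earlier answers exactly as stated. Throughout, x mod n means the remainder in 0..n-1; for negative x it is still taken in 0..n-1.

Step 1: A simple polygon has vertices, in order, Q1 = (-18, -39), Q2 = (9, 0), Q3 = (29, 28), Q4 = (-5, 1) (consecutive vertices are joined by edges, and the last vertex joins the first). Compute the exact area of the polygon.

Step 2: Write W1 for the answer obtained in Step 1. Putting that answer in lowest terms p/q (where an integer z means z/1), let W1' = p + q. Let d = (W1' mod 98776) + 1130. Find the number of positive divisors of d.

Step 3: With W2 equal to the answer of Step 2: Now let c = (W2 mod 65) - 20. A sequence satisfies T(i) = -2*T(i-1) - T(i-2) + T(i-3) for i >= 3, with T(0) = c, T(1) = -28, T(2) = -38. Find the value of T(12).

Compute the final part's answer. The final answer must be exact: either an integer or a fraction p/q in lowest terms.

Step 1: cross terms: (-18*0 - 9*-39)=351, (9*28 - 29*0)=252, (29*1 - -5*28)=169, (-5*-39 - -18*1)=213; twice the area = |985| = 985; area = 985/2; answer 985/2
Step 2: W1 = 985/2; threaded value p + q = 987; d = 2117; 2117 = 29 * 73; number of divisors = (1+1) * (1+1) = 4; answer 4
Step 3: W2 = 4; c = -16; T(3) = -2*(-38) - 1*(-28) + 1*(-16) = 88; iterating: T(3)=88, T(4)=-166, T(5)=206, T(6)=-158, T(7)=-56, T(8)=476, T(9)=-1054, T(10)=1576, T(11)=-1622, T(12)=614; answer 614

614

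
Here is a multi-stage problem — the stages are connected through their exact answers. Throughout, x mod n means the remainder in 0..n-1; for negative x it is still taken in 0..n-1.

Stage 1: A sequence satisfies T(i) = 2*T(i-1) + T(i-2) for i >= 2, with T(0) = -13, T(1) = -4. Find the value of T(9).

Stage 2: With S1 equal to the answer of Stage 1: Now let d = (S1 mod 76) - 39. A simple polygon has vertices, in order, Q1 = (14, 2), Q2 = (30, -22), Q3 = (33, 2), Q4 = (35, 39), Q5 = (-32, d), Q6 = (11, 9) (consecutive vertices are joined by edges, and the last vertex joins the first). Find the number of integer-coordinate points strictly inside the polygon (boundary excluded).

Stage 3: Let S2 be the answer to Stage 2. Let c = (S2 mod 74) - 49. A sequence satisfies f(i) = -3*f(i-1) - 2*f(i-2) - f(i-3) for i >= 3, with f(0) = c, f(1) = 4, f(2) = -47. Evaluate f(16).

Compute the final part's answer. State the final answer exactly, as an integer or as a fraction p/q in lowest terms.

-5943783

Stage 1: T(2) = 2*(-4) + 1*(-13) = -21; iterating: T(2)=-21, T(3)=-46, T(4)=-113, T(5)=-272, T(6)=-657, T(7)=-1586, T(8)=-3829, T(9)=-9244; answer -9244
Stage 2: S1 = -9244; d = -11; cross terms: (14*-22 - 30*2)=-368, (30*2 - 33*-22)=786, (33*39 - 35*2)=1217, (35*-11 - -32*39)=863, (-32*9 - 11*-11)=-167, (11*2 - 14*9)=-104; twice the area = |2227| = 2227; area = 2227/2; boundary points = 8 + 3 + 1 + 1 + 1 + 1 = 15; strictly interior points = area - boundary/2 + 1 = 1107; answer 1107
Stage 3: S2 = 1107; c = 22; f(3) = -3*(-47) - 2*(4) - 1*(22) = 111; iterating: f(3)=111, f(4)=-243, f(5)=554, f(6)=-1287, f(7)=2996, f(8)=-6968, f(9)=16199, f(10)=-37657, f(11)=87541, f(12)=-203508, f(13)=473099, f(14)=-1099822, f(15)=2556776, f(16)=-5943783; answer -5943783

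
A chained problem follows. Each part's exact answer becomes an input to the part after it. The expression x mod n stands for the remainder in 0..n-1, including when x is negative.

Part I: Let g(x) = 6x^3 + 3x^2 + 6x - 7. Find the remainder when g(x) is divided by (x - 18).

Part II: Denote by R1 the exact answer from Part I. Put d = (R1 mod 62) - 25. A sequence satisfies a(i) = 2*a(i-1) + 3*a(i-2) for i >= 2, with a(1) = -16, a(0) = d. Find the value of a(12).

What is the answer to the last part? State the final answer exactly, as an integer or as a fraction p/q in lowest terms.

265738

Part I: remainder = value at the root: 6*(18)^3 + 3*(18)^2 + 6*(18)^1 - 7 = (34992) + (972) + (108) + (-7) = 36065; answer 36065
Part II: R1 = 36065; d = 18; a(2) = 2*(-16) + 3*(18) = 22; iterating: a(2)=22, a(3)=-4, a(4)=58, a(5)=104, a(6)=382, a(7)=1076, a(8)=3298, a(9)=9824, a(10)=29542, a(11)=88556, a(12)=265738; answer 265738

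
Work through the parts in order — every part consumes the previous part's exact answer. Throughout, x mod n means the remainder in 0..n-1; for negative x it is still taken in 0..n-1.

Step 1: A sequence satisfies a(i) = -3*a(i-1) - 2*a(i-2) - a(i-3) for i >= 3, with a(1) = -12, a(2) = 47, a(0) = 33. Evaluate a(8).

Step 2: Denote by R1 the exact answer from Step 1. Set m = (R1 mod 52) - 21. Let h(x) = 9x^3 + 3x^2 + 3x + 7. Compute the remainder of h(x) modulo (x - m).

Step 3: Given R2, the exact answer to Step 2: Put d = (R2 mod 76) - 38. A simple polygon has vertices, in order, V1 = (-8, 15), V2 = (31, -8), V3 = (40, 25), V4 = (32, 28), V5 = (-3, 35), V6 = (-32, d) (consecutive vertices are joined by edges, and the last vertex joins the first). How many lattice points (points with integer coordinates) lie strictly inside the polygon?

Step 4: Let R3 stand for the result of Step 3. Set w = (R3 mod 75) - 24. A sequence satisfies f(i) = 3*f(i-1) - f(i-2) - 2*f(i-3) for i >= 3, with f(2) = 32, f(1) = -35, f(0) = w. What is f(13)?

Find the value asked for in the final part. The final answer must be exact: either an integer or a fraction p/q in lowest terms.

254385

Step 1: a(3) = -3*(47) - 2*(-12) - 1*(33) = -150; iterating: a(3)=-150, a(4)=368, a(5)=-851, a(6)=1967, a(7)=-4567, a(8)=10618; answer 10618
Step 2: R1 = 10618; m = -11; remainder = value at the root: 9*(-11)^3 + 3*(-11)^2 + 3*(-11)^1 + 7 = (-11979) + (363) + (-33) + (7) = -11642; answer -11642
Step 3: R2 = -11642; d = 24; cross terms: (-8*-8 - 31*15)=-401, (31*25 - 40*-8)=1095, (40*28 - 32*25)=320, (32*35 - -3*28)=1204, (-3*24 - -32*35)=1048, (-32*15 - -8*24)=-288; twice the area = |2978| = 2978; area = 1489; boundary points = 1 + 3 + 1 + 7 + 1 + 3 = 16; strictly interior points = area - boundary/2 + 1 = 1482; answer 1482
Step 4: R3 = 1482; w = 33; f(3) = 3*(32) - 1*(-35) - 2*(33) = 65; iterating: f(3)=65, f(4)=233, f(5)=570, f(6)=1347, f(7)=3005, f(8)=6528, f(9)=13885, f(10)=29117, f(11)=60410, f(12)=124343, f(13)=254385; answer 254385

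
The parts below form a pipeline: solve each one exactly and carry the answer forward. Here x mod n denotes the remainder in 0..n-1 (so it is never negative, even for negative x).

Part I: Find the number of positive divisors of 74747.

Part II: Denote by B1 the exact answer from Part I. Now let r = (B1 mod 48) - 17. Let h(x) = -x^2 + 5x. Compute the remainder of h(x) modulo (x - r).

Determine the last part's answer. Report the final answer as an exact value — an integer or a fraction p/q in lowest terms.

Part I: 74747 is prime, so its only divisors are 1 and 74747; count = 2; answer 2
Part II: B1 = 2; r = -15; remainder = value at the root: -1*(-15)^2 + 5*(-15)^1 = (-225) + (-75) = -300; answer -300

-300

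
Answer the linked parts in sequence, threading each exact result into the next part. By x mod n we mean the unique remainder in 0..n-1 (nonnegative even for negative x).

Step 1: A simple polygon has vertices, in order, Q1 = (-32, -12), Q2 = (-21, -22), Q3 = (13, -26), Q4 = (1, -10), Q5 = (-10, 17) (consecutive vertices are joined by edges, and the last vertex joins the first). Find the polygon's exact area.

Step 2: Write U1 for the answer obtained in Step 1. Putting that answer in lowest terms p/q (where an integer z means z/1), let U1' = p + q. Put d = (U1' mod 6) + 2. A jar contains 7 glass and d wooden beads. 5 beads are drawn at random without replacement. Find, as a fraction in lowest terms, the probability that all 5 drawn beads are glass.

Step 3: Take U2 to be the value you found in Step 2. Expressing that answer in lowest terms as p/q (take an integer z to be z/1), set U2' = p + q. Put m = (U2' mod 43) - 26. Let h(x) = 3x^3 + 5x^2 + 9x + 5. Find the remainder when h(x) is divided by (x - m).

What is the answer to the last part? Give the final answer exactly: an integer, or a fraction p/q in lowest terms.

Step 1: cross terms: (-32*-22 - -21*-12)=452, (-21*-26 - 13*-22)=832, (13*-10 - 1*-26)=-104, (1*17 - -10*-10)=-83, (-10*-12 - -32*17)=664; twice the area = |1761| = 1761; area = 1761/2; answer 1761/2
Step 2: U1 = 1761/2; threaded value p + q = 1763; d = 7; total draws C(14,5) = 2002; favorable C(7,5) = 21; P = 3/286; answer 3/286
Step 3: U2 = 3/286; threaded value p + q = 289; m = 5; remainder = value at the root: 3*(5)^3 + 5*(5)^2 + 9*(5)^1 + 5 = (375) + (125) + (45) + (5) = 550; answer 550

550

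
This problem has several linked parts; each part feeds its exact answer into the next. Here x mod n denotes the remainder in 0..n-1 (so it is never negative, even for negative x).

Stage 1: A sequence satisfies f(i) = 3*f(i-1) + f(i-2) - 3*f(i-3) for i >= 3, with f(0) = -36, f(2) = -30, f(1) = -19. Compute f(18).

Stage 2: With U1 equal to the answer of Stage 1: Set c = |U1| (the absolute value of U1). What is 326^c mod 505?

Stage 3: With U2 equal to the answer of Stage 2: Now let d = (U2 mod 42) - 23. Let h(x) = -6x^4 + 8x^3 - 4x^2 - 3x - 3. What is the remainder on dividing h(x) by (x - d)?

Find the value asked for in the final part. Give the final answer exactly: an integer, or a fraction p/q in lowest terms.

-77718

Stage 1: f(3) = 3*(-30) + 1*(-19) - 3*(-36) = -1; iterating: f(3)=-1, f(4)=24, f(5)=161, f(6)=510, f(7)=1619, f(8)=4884, f(9)=14741, f(10)=44250, f(11)=132839, f(12)=398544, f(13)=1195721, f(14)=3587190, f(15)=10761659, f(16)=32285004, f(17)=96855101, f(18)=290565330; answer 290565330
Stage 2: U1 = 290565330; c = 290565330; squarings mod 505: 326^1=326, 326^2=226, 326^4=71, 326^8=496, 326^16=81, 326^32=501, 326^64=16, 326^128=256, 326^256=391, 326^512=371, 326^1024=281, 326^2048=181, 326^4096=441, 326^8192=56, 326^16384=106, 326^32768=126, 326^65536=221, 326^131072=361, 326^262144=31, 326^524288=456, 326^1048576=381, 326^2097152=226, 326^4194304=71, 326^8388608=496, 326^16777216=81, 326^33554432=501, 326^67108864=16, 326^134217728=256, 326^268435456=391; 326^290565330 = 326^2 * 326^16 * 326^64 * 326^128 * 326^1024 * 326^2048 * 326^8192 * 326^32768 * 326^65536 * 326^1048576 * 326^4194304 * 326^16777216 * 326^268435456 = 286 (mod 505); answer 286
Stage 3: U2 = 286; d = 11; remainder = value at the root: -6*(11)^4 + 8*(11)^3 - 4*(11)^2 - 3*(11)^1 - 3 = (-87846) + (10648) + (-484) + (-33) + (-3) = -77718; answer -77718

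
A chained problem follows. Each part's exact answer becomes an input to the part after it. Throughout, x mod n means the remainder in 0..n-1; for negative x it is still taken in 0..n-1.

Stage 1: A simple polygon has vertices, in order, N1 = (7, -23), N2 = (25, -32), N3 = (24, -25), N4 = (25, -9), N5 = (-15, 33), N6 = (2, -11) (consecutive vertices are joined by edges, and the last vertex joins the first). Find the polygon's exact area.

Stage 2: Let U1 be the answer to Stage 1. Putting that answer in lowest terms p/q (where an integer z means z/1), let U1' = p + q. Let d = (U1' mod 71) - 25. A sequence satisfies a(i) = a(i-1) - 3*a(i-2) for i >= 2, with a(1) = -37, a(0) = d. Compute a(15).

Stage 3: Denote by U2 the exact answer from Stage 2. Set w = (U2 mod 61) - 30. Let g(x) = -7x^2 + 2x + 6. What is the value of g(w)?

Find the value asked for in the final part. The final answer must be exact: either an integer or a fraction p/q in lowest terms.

-1818

Stage 1: cross terms: (7*-32 - 25*-23)=351, (25*-25 - 24*-32)=143, (24*-9 - 25*-25)=409, (25*33 - -15*-9)=690, (-15*-11 - 2*33)=99, (2*-23 - 7*-11)=31; twice the area = |1723| = 1723; area = 1723/2; answer 1723/2
Stage 2: U1 = 1723/2; threaded value p + q = 1725; d = -4; a(2) = 1*(-37) - 3*(-4) = -25; iterating: a(2)=-25, a(3)=86, a(4)=161, a(5)=-97, a(6)=-580, a(7)=-289, a(8)=1451, a(9)=2318, a(10)=-2035, a(11)=-8989, a(12)=-2884, a(13)=24083, a(14)=32735, a(15)=-39514; answer -39514
Stage 3: U2 = -39514; w = -16; -7*(-16)^2 + 2*(-16)^1 + 6 = (-1792) + (-32) + (6) = -1818; answer -1818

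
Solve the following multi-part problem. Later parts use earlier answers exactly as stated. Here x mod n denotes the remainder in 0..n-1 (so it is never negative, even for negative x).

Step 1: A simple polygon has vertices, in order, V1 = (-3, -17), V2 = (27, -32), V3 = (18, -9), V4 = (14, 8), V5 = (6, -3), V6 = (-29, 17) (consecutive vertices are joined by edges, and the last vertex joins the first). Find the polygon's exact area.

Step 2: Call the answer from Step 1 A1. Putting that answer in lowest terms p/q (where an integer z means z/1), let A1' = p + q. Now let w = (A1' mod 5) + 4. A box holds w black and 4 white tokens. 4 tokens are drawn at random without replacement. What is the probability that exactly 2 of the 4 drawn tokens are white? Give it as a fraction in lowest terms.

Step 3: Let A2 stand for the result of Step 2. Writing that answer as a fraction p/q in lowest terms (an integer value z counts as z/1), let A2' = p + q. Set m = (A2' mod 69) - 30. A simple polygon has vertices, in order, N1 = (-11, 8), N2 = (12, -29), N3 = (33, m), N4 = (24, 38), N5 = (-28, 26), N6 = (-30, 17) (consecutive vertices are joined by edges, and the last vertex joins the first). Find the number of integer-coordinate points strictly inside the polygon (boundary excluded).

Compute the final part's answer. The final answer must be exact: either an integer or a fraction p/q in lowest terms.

2275

Step 1: cross terms: (-3*-32 - 27*-17)=555, (27*-9 - 18*-32)=333, (18*8 - 14*-9)=270, (14*-3 - 6*8)=-90, (6*17 - -29*-3)=15, (-29*-17 - -3*17)=544; twice the area = |1627| = 1627; area = 1627/2; answer 1627/2
Step 2: A1 = 1627/2; threaded value p + q = 1629; w = 8; total draws C(12,4) = 495; favorable C(4,2)*C(8,2) = 168; P = 56/165; answer 56/165
Step 3: A2 = 56/165; threaded value p + q = 221; m = -16; cross terms: (-11*-29 - 12*8)=223, (12*-16 - 33*-29)=765, (33*38 - 24*-16)=1638, (24*26 - -28*38)=1688, (-28*17 - -30*26)=304, (-30*8 - -11*17)=-53; twice the area = |4565| = 4565; area = 4565/2; boundary points = 1 + 1 + 9 + 4 + 1 + 1 = 17; strictly interior points = area - boundary/2 + 1 = 2275; answer 2275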